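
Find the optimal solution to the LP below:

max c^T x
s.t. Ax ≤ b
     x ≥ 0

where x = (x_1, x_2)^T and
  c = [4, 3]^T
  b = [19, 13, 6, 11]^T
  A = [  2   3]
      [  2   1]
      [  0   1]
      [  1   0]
Each vertex is the intersection of two constraint boundaries that also satisfies all remaining constraints:
  x_1 = 0 and x_2 = 0 → (0, 0)
  2x_1 + x_2 = 13 and x_2 = 0 → (6.5, 0)
  2x_1 + 3x_2 = 19 and 2x_1 + x_2 = 13 → (5, 3)
  2x_1 + 3x_2 = 19 and x_2 = 6 → (0.5, 6)
  x_2 = 6 and x_1 = 0 → (0, 6)

Evaluating z = 4x_1 + 3x_2 at each vertex:
  (0, 0): z = 0
  (6.5, 0): z = 26
  (5, 3): z = 29
  (0.5, 6): z = 20
  (0, 6): z = 18

The maximum is at (5, 3) with z = 29.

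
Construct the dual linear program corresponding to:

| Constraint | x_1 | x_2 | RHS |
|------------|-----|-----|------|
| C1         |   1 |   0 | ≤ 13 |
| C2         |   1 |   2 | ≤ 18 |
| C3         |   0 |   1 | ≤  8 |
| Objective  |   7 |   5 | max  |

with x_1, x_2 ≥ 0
Minimize: z = 13y1 + 18y2 + 8y3

Subject to:
  C1: -y1 - y2 ≤ -7
  C2: -2y2 - y3 ≤ -5
  y1, y2, y3 ≥ 0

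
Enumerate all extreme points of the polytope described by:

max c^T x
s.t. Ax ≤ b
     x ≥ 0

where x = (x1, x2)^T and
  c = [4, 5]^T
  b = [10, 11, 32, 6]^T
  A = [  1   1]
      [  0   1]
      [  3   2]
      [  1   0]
Each vertex is the intersection of two constraint boundaries that also satisfies all remaining constraints:
  x1 = 0 and x2 = 0 → (0, 0)
  x1 = 6 and x2 = 0 → (6, 0)
  x1 + x2 = 10 and x1 = 6 → (6, 4)
  x1 + x2 = 10 and x1 = 0 → (0, 10)

Vertices: (0, 0), (6, 0), (6, 4), (0, 10)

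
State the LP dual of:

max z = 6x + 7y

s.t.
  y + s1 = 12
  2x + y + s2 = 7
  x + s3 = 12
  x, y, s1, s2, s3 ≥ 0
Minimize: z = 12y1 + 7y2 + 12y3

Subject to:
  C1: -2y2 - y3 ≤ -6
  C2: -y1 - y2 ≤ -7
  y1, y2, y3 ≥ 0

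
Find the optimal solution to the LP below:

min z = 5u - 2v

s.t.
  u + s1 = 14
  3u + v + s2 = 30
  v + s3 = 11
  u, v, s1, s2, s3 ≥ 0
Each vertex is the intersection of two constraint boundaries that also satisfies all remaining constraints:
  u = 0 and v = 0 → (0, 0)
  3u + v = 30 and v = 0 → (10, 0)
  3u + v = 30 and v = 11 → (6.333, 11)
  v = 11 and u = 0 → (0, 11)

Evaluating z = 5u - 2v at each vertex:
  (0, 0): z = 0
  (10, 0): z = 50
  (6.333, 11): z = 9.667
  (0, 11): z = -22

The minimum is at (0, 11) with z = -22.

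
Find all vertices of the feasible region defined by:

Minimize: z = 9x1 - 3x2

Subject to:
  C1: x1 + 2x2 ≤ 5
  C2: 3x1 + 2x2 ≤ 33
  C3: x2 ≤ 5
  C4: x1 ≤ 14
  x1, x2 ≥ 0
Each vertex is the intersection of two constraint boundaries that also satisfies all remaining constraints:
  x1 = 0 and x2 = 0 → (0, 0)
  x1 + 2x2 = 5 and x2 = 0 → (5, 0)
  x1 + 2x2 = 5 and x1 = 0 → (0, 2.5)

Vertices: (0, 0), (5, 0), (0, 2.5)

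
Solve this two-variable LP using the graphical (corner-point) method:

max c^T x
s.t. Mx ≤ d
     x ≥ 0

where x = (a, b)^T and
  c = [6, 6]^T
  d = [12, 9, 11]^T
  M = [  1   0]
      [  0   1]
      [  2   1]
Each vertex is the intersection of two constraint boundaries that also satisfies all remaining constraints:
  a = 0 and b = 0 → (0, 0)
  2a + b = 11 and b = 0 → (5.5, 0)
  b = 9 and 2a + b = 11 → (1, 9)
  b = 9 and a = 0 → (0, 9)

Evaluating z = 6a + 6b at each vertex:
  (0, 0): z = 0
  (5.5, 0): z = 33
  (1, 9): z = 60
  (0, 9): z = 54

The maximum is at (1, 9) with z = 60.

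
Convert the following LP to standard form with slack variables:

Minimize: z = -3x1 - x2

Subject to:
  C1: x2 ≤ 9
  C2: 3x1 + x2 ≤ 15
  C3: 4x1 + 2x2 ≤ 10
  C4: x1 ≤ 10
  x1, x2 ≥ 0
min z = -3x1 - x2

s.t.
  x2 + s1 = 9
  3x1 + x2 + s2 = 15
  4x1 + 2x2 + s3 = 10
  x1 + s4 = 10
  x1, x2, s1, s2, s3, s4 ≥ 0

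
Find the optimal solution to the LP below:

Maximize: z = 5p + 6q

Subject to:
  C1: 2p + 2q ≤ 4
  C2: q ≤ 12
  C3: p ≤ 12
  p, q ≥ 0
Each vertex is the intersection of two constraint boundaries that also satisfies all remaining constraints:
  p = 0 and q = 0 → (0, 0)
  2p + 2q = 4 and q = 0 → (2, 0)
  2p + 2q = 4 and p = 0 → (0, 2)

Evaluating z = 5p + 6q at each vertex:
  (0, 0): z = 0
  (2, 0): z = 10
  (0, 2): z = 12

The maximum is at (0, 2) with z = 12.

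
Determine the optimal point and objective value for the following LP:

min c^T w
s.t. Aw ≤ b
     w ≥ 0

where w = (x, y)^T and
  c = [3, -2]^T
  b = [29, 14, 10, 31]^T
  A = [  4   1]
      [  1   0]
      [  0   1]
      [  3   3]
x = 0, y = 10, z = -20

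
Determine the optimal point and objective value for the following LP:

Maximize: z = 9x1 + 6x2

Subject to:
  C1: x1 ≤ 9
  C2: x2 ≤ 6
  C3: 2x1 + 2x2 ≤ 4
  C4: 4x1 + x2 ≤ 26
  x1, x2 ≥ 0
Each vertex is the intersection of two constraint boundaries that also satisfies all remaining constraints:
  x1 = 0 and x2 = 0 → (0, 0)
  2x1 + 2x2 = 4 and x2 = 0 → (2, 0)
  2x1 + 2x2 = 4 and x1 = 0 → (0, 2)

Evaluating z = 9x1 + 6x2 at each vertex:
  (0, 0): z = 0
  (2, 0): z = 18
  (0, 2): z = 12

The maximum is at (2, 0) with z = 18.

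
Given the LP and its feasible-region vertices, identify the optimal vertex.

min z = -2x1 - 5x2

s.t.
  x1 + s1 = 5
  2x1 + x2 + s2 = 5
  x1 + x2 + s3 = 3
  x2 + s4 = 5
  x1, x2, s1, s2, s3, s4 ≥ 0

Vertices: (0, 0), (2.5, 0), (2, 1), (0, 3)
Evaluating z = -2x1 - 5x2 at each vertex:
  (0, 0): z = 0
  (2.5, 0): z = -5
  (2, 1): z = -9
  (0, 3): z = -15

The smallest value is z = -15, attained at (0, 3).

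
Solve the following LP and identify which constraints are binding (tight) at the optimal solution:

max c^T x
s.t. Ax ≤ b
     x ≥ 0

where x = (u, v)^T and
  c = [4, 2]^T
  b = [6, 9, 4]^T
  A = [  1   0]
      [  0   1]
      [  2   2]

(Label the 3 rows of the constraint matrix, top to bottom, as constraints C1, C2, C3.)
Optimal: u = 2, v = 0
Binding: C3, v ≥ 0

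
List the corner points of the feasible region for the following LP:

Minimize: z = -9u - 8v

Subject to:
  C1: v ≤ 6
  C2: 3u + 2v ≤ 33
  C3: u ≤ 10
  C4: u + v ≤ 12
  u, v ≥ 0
Each vertex is the intersection of two constraint boundaries that also satisfies all remaining constraints:
  u = 0 and v = 0 → (0, 0)
  u = 10 and v = 0 → (10, 0)
  3u + 2v = 33 and u = 10 → (10, 1.5)
  3u + 2v = 33 and u + v = 12 → (9, 3)
  v = 6 and u + v = 12 → (6, 6)
  v = 6 and u = 0 → (0, 6)

Vertices: (0, 0), (10, 0), (10, 1.5), (9, 3), (6, 6), (0, 6)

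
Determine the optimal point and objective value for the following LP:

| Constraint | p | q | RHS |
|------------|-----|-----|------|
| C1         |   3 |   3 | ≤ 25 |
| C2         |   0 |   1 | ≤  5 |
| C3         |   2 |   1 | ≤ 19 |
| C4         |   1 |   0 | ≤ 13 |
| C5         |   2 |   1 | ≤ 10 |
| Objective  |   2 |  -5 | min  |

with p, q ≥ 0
Each vertex is the intersection of two constraint boundaries that also satisfies all remaining constraints:
  p = 0 and q = 0 → (0, 0)
  2p + q = 10 and q = 0 → (5, 0)
  q = 5 and 2p + q = 10 → (2.5, 5)
  q = 5 and p = 0 → (0, 5)

Evaluating z = 2p - 5q at each vertex:
  (0, 0): z = 0
  (5, 0): z = 10
  (2.5, 5): z = -20
  (0, 5): z = -25

The minimum is at (0, 5) with z = -25.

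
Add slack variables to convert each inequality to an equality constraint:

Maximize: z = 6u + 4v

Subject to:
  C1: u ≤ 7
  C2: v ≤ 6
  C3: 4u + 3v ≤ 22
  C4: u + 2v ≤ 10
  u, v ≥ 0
max z = 6u + 4v

s.t.
  u + s1 = 7
  v + s2 = 6
  4u + 3v + s3 = 22
  u + 2v + s4 = 10
  u, v, s1, s2, s3, s4 ≥ 0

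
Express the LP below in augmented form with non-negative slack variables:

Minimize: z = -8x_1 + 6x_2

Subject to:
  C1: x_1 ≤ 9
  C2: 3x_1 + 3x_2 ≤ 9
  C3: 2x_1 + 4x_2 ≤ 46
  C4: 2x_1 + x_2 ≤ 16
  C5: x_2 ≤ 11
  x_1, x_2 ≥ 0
min z = -8x_1 + 6x_2

s.t.
  x_1 + s1 = 9
  3x_1 + 3x_2 + s2 = 9
  2x_1 + 4x_2 + s3 = 46
  2x_1 + x_2 + s4 = 16
  x_2 + s5 = 11
  x_1, x_2, s1, s2, s3, s4, s5 ≥ 0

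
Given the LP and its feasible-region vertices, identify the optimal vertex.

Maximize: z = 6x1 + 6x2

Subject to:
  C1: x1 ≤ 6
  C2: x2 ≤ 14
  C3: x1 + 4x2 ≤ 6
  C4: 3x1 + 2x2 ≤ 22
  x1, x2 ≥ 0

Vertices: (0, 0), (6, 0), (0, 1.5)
Evaluating z = 6x1 + 6x2 at each vertex:
  (0, 0): z = 0
  (6, 0): z = 36
  (0, 1.5): z = 9

The largest value is z = 36, attained at (6, 0).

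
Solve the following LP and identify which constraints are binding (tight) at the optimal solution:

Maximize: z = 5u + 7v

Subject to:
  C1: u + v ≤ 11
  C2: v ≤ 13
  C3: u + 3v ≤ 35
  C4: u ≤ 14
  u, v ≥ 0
Optimal: u = 0, v = 11
Slack at optimum:
  C1: slack = 0 (binding)
  C2: slack = 2
  C3: slack = 2
  C4: slack = 14
  u ≥ 0: u = 0 (binding)
  v ≥ 0: v = 11
Binding constraints: C1, u ≥ 0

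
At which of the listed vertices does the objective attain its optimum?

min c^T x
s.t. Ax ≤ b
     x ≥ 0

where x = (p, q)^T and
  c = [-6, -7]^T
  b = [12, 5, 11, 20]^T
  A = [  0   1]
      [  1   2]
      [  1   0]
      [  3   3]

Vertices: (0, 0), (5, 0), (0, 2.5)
(5, 0) with z = -30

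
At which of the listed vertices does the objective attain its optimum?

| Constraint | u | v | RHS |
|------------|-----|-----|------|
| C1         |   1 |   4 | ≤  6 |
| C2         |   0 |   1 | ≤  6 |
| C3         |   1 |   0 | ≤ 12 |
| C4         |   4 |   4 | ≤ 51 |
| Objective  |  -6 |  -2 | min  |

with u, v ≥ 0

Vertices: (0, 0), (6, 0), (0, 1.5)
Evaluating z = -6u - 2v at each vertex:
  (0, 0): z = 0
  (6, 0): z = -36
  (0, 1.5): z = -3

The smallest value is z = -36, attained at (6, 0).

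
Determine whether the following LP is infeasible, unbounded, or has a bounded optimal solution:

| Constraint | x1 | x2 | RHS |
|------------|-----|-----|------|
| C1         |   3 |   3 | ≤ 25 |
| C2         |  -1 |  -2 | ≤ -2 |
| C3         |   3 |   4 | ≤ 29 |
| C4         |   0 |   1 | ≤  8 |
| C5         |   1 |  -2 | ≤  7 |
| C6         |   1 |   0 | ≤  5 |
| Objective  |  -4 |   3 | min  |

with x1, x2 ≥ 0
The point (5, 0) satisfies every constraint, so the LP is feasible; the constraints give x1 ≤ 5 and x2 ≤ 8, which with x1, x2 ≥ 0 keep the feasible region inside a bounded box. A feasible, bounded LP attains a finite optimum at a vertex.

Bounded optimum: z* = -20 at (5, 0).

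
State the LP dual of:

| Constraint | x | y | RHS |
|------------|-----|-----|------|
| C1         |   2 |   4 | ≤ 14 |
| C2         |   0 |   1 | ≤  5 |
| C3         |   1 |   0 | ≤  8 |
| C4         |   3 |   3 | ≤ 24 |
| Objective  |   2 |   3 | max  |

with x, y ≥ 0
Minimize: z = 14y1 + 5y2 + 8y3 + 24y4

Subject to:
  C1: -2y1 - y3 - 3y4 ≤ -2
  C2: -4y1 - y2 - 3y4 ≤ -3
  y1, y2, y3, y4 ≥ 0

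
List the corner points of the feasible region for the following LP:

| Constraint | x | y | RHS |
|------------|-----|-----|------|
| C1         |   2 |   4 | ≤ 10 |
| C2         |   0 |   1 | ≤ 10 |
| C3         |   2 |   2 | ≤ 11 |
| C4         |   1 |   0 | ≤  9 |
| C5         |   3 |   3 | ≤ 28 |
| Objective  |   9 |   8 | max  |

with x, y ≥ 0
Each vertex is the intersection of two constraint boundaries that also satisfies all remaining constraints:
  x = 0 and y = 0 → (0, 0)
  2x + 4y = 10 and y = 0 → (5, 0)
  2x + 4y = 10 and x = 0 → (0, 2.5)

Vertices: (0, 0), (5, 0), (0, 2.5)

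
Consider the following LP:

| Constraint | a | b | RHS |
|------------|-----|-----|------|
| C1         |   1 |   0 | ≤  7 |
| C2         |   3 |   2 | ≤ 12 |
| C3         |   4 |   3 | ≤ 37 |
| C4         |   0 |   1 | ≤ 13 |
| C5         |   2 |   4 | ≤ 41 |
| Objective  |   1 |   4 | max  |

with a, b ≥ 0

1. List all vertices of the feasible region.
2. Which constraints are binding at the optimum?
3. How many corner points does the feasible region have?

1. (0, 0), (4, 0), (0, 6)
2. C2, a ≥ 0
3. 3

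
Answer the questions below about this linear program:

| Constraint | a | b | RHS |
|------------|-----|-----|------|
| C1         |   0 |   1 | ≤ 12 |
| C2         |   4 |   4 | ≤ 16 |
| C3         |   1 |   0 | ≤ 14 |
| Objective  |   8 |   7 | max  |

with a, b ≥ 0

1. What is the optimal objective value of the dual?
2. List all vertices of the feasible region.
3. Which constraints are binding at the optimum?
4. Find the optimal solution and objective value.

1. 32 (by strong duality, equal to the primal optimum)
2. (0, 0), (4, 0), (0, 4)
3. C2, b ≥ 0
4. a = 4, b = 0, z = 32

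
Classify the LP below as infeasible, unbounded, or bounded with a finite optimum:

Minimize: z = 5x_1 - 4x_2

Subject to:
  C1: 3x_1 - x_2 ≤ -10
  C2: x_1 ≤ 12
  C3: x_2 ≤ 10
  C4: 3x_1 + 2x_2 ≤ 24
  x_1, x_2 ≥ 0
The point (0, 10) satisfies every constraint, so the LP is feasible; the constraints give x_1 ≤ 12 and x_2 ≤ 10, which with x_1, x_2 ≥ 0 keep the feasible region inside a bounded box. A feasible, bounded LP attains a finite optimum at a vertex.

Evaluating z = 5x_1 - 4x_2 at each vertex:
  (0, 10): z = -40

Feasible with finite optimum z* = -40 at (0, 10).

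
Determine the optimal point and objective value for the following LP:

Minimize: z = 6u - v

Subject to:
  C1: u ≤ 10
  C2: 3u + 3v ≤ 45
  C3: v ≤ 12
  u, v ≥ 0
u = 0, v = 12, z = -12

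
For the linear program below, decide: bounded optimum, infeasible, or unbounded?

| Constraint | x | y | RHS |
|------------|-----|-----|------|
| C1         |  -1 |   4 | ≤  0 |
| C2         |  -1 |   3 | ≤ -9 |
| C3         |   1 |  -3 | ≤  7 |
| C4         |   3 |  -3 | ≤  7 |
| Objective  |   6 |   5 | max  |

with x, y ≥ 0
C3 requires x - 3y ≤ 7, while C2 (-x + 3y ≤ -9) is equivalent to x - 3y ≥ 9. Together they would need 9 ≤ x - 3y ≤ 7, which is impossible since 9 > 7. No point satisfies all constraints.

Infeasible: no point satisfies all constraints simultaneously.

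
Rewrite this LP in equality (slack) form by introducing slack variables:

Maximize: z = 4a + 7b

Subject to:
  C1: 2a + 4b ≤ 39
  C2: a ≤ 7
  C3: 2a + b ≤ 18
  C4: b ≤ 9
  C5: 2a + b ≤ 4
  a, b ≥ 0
max z = 4a + 7b

s.t.
  2a + 4b + s1 = 39
  a + s2 = 7
  2a + b + s3 = 18
  b + s4 = 9
  2a + b + s5 = 4
  a, b, s1, s2, s3, s4, s5 ≥ 0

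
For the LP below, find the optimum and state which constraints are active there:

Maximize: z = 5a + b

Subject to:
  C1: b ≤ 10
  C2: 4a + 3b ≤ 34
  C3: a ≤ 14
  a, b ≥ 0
Optimal: a = 8.5, b = 0
Slack at optimum:
  C1: slack = 10
  C2: slack = 0 (binding)
  C3: slack = 5.5
  a ≥ 0: a = 8.5
  b ≥ 0: b = 0 (binding)
Binding constraints: C2, b ≥ 0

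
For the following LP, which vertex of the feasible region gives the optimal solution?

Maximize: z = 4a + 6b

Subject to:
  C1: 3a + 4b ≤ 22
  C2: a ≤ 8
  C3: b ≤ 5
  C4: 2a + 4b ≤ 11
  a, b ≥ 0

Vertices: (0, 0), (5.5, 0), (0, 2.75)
Evaluating z = 4a + 6b at each vertex:
  (0, 0): z = 0
  (5.5, 0): z = 22
  (0, 2.75): z = 16.5

The largest value is z = 22, attained at (5.5, 0).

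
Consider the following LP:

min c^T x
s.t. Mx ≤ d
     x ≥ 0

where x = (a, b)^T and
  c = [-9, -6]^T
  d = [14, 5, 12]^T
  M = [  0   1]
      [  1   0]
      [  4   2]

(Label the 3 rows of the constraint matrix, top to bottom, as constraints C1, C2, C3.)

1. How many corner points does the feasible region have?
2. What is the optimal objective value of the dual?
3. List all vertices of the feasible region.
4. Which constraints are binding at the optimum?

1. 3
2. -36 (by strong duality, equal to the primal optimum)
3. (0, 0), (3, 0), (0, 6)
4. C3, a ≥ 0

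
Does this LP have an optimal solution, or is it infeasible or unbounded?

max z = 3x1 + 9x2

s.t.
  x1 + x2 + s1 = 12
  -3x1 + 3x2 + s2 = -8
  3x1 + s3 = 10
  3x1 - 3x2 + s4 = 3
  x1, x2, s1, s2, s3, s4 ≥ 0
The row 3x1 - 3x2 + s4 = 3 with s4 ≥ 0 requires 3x1 - 3x2 ≤ 3, while the row -3x1 + 3x2 + s2 = -8 with s2 ≥ 0 is equivalent to 3x1 - 3x2 ≥ 8. Together they would need 8 ≤ 3x1 - 3x2 ≤ 3, which is impossible since 8 > 3. No point satisfies all constraints.

Infeasible: no point satisfies all constraints simultaneously.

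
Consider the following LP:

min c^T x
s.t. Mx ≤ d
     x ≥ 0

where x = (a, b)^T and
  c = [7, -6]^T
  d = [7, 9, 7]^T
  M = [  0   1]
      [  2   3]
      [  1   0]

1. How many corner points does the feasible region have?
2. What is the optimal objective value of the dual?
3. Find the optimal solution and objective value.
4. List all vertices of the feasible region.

1. 3
2. -18 (by strong duality, equal to the primal optimum)
3. a = 0, b = 3, z = -18
4. (0, 0), (4.5, 0), (0, 3)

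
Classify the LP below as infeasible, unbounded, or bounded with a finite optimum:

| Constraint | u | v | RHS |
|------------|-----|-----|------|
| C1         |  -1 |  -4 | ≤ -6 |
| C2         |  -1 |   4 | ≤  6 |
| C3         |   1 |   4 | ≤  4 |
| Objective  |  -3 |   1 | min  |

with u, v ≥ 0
C3 requires u + 4v ≤ 4, while C1 (-u - 4v ≤ -6) is equivalent to u + 4v ≥ 6. Together they would need 6 ≤ u + 4v ≤ 4, which is impossible since 6 > 4. No point satisfies all constraints.

Infeasible: no point satisfies all constraints simultaneously.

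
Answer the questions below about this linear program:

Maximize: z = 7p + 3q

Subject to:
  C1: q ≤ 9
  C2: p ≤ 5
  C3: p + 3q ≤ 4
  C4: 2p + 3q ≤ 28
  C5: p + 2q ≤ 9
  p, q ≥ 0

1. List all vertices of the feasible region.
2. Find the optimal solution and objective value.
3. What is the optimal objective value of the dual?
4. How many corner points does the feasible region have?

1. (0, 0), (4, 0), (0, 1.333)
2. p = 4, q = 0, z = 28
3. 28 (by strong duality, equal to the primal optimum)
4. 3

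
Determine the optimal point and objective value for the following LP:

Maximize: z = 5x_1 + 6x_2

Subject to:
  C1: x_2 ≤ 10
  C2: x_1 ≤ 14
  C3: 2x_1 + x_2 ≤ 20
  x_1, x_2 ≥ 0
x_1 = 5, x_2 = 10, z = 85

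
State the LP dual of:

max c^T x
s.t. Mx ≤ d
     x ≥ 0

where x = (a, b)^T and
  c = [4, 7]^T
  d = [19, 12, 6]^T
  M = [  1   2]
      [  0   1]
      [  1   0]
Minimize: z = 19y1 + 12y2 + 6y3

Subject to:
  C1: -y1 - y3 ≤ -4
  C2: -2y1 - y2 ≤ -7
  y1, y2, y3 ≥ 0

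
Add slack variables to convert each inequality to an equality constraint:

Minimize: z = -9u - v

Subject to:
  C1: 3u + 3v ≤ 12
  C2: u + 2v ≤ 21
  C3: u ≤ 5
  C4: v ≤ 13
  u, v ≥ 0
min z = -9u - v

s.t.
  3u + 3v + s1 = 12
  u + 2v + s2 = 21
  u + s3 = 5
  v + s4 = 13
  u, v, s1, s2, s3, s4 ≥ 0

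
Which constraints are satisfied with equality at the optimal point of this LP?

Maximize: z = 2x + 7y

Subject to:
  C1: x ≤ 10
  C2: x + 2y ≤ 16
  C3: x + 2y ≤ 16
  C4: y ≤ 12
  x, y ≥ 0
Optimal: x = 0, y = 8
Binding: C2, C3, x ≥ 0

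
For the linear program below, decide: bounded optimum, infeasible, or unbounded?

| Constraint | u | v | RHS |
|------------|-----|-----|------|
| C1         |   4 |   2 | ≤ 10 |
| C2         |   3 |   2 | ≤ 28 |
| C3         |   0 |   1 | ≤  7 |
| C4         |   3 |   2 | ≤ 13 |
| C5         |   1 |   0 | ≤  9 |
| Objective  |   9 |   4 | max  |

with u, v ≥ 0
The point (2.5, 0) satisfies every constraint, so the LP is feasible; the constraints give u ≤ 9 and v ≤ 7, which with u, v ≥ 0 keep the feasible region inside a bounded box. A feasible, bounded LP attains a finite optimum at a vertex.

Evaluating z = 9u + 4v at each vertex:
  (0, 0): z = 0
  (2.5, 0): z = 22.5
  (0, 5): z = 20

Feasible with finite optimum z* = 22.5 at (2.5, 0).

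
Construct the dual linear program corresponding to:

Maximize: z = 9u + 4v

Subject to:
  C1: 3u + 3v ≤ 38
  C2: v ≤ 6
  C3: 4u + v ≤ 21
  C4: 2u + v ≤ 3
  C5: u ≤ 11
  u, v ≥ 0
Minimize: z = 38y1 + 6y2 + 21y3 + 3y4 + 11y5

Subject to:
  C1: -3y1 - 4y3 - 2y4 - y5 ≤ -9
  C2: -3y1 - y2 - y3 - y4 ≤ -4
  y1, y2, y3, y4, y5 ≥ 0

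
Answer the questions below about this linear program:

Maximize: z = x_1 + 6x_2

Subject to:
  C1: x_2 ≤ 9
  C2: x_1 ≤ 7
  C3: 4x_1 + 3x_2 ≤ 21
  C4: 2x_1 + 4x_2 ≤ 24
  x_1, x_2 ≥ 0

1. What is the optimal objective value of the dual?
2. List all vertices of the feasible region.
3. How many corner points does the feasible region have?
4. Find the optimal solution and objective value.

1. 36 (by strong duality, equal to the primal optimum)
2. (0, 0), (5.25, 0), (1.2, 5.4), (0, 6)
3. 4
4. x_1 = 0, x_2 = 6, z = 36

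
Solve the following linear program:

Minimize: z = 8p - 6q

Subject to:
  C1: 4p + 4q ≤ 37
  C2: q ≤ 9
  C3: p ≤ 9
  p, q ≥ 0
Each vertex is the intersection of two constraint boundaries that also satisfies all remaining constraints:
  p = 0 and q = 0 → (0, 0)
  p = 9 and q = 0 → (9, 0)
  4p + 4q = 37 and p = 9 → (9, 0.25)
  4p + 4q = 37 and q = 9 → (0.25, 9)
  q = 9 and p = 0 → (0, 9)

Evaluating z = 8p - 6q at each vertex:
  (0, 0): z = 0
  (9, 0): z = 72
  (9, 0.25): z = 70.5
  (0.25, 9): z = -52
  (0, 9): z = -54

The minimum is at (0, 9) with z = -54.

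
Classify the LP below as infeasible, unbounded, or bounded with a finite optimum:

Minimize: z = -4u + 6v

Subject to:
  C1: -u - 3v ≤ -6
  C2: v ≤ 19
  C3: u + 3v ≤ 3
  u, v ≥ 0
C3 requires u + 3v ≤ 3, while C1 (-u - 3v ≤ -6) is equivalent to u + 3v ≥ 6. Together they would need 6 ≤ u + 3v ≤ 3, which is impossible since 6 > 3. No point satisfies all constraints.

Infeasible — the constraint set is empty.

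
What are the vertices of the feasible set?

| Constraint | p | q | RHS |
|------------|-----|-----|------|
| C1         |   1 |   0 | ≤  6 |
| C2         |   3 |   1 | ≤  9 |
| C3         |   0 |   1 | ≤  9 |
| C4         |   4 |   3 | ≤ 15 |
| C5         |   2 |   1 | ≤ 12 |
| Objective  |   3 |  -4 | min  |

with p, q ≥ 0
Each vertex is the intersection of two constraint boundaries that also satisfies all remaining constraints:
  p = 0 and q = 0 → (0, 0)
  3p + q = 9 and q = 0 → (3, 0)
  3p + q = 9 and 4p + 3q = 15 → (2.4, 1.8)
  4p + 3q = 15 and p = 0 → (0, 5)

Vertices: (0, 0), (3, 0), (2.4, 1.8), (0, 5)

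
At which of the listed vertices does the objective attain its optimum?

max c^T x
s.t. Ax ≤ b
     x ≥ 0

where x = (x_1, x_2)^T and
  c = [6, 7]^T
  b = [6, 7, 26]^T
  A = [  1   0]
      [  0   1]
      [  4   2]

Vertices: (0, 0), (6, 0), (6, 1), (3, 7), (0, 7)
(3, 7) with z = 67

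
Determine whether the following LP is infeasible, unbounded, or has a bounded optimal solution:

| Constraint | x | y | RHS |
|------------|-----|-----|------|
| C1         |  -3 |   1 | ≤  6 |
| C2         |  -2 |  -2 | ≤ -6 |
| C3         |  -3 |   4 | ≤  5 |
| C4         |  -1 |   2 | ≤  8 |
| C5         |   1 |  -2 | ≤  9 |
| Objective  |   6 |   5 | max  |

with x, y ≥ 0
Feasible point: (1, 2) satisfies every constraint, so the LP is feasible.
Direction d = (2, 1): for each constraint row a, a·d ≤ 0 —
  (-3)(2) + (1)(1) = -5 ≤ 0
  (-2)(2) + (-2)(1) = -6 ≤ 0
  (-3)(2) + (4)(1) = -2 ≤ 0
  (-1)(2) + (2)(1) = 0 ≤ 0
  (1)(2) + (-2)(1) = 0 ≤ 0
and d ≥ 0, so (1, 2) + t·d stays feasible for every t ≥ 0. Along this ray z = 6x + 5y changes by 17 per unit t, so z → +∞.

Unbounded: there is a feasible ray along which z → +∞.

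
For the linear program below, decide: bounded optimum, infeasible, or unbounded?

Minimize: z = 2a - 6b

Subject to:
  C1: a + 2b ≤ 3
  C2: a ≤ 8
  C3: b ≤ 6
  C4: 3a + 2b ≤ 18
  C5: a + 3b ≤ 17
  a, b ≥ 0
The point (0, 1.5) satisfies every constraint, so the LP is feasible; the constraints give a ≤ 8 and b ≤ 6, which with a, b ≥ 0 keep the feasible region inside a bounded box. A feasible, bounded LP attains a finite optimum at a vertex.

Evaluating z = 2a - 6b at each vertex:
  (0, 0): z = 0
  (3, 0): z = 6
  (0, 1.5): z = -9

Bounded optimum: z* = -9 at (0, 1.5).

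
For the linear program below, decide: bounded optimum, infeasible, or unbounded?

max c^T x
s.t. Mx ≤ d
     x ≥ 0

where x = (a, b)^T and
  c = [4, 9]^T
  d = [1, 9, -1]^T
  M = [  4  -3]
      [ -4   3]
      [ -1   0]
Feasible point: (1, 1) satisfies every constraint, so the LP is feasible.
Direction d = (3, 4): for each constraint row a, a·d ≤ 0 —
  (4)(3) + (-3)(4) = 0 ≤ 0
  (-4)(3) + (3)(4) = 0 ≤ 0
  (-1)(3) + (0)(4) = -3 ≤ 0
and d ≥ 0, so (1, 1) + t·d stays feasible for every t ≥ 0. Along this ray z = 4a + 9b changes by 48 per unit t, so z → +∞.

The LP is unbounded; z can be made arbitrarily large.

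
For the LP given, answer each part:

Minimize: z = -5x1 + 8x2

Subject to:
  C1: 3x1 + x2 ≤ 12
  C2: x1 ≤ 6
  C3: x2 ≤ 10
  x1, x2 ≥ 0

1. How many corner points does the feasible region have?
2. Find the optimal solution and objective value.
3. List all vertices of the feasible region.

1. 4
2. x1 = 4, x2 = 0, z = -20
3. (0, 0), (4, 0), (0.6667, 10), (0, 10)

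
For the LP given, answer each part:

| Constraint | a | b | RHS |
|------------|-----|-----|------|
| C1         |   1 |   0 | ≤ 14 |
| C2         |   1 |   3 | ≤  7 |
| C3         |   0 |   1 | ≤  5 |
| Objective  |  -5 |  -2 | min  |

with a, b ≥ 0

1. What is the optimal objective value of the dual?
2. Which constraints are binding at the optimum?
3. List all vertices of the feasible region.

1. -35 (by strong duality, equal to the primal optimum)
2. C2, b ≥ 0
3. (0, 0), (7, 0), (0, 2.333)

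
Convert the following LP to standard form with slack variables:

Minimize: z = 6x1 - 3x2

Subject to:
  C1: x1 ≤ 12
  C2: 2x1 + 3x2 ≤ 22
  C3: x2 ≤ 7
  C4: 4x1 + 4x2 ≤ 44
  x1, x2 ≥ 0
min z = 6x1 - 3x2

s.t.
  x1 + s1 = 12
  2x1 + 3x2 + s2 = 22
  x2 + s3 = 7
  4x1 + 4x2 + s4 = 44
  x1, x2, s1, s2, s3, s4 ≥ 0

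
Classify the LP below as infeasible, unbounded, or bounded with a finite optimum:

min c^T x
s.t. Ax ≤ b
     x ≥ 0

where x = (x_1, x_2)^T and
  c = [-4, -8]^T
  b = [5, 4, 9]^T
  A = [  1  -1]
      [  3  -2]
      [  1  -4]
Feasible point: (0, 0) satisfies every constraint, so the LP is feasible.
Direction d = (0, 1): for each constraint row a, a·d ≤ 0 —
  (1)(0) + (-1)(1) = -1 ≤ 0
  (3)(0) + (-2)(1) = -2 ≤ 0
  (1)(0) + (-4)(1) = -4 ≤ 0
and d ≥ 0, so (0, 0) + t·d stays feasible for every t ≥ 0. Along this ray z = -4x_1 - 8x_2 changes by -8 per unit t, so z → −∞.

The LP is unbounded; z can be made arbitrarily small.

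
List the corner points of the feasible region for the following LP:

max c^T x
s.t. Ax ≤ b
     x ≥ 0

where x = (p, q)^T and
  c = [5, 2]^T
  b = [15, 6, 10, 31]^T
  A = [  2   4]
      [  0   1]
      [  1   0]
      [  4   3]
Each vertex is the intersection of two constraint boundaries that also satisfies all remaining constraints:
  p = 0 and q = 0 → (0, 0)
  2p + 4q = 15 and q = 0 → (7.5, 0)
  2p + 4q = 15 and p = 0 → (0, 3.75)

Vertices: (0, 0), (7.5, 0), (0, 3.75)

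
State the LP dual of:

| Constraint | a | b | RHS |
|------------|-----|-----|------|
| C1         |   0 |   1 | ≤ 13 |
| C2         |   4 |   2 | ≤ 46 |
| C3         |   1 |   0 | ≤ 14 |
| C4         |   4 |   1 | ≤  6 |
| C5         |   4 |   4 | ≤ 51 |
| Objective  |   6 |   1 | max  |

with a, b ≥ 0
Minimize: z = 13y1 + 46y2 + 14y3 + 6y4 + 51y5

Subject to:
  C1: -4y2 - y3 - 4y4 - 4y5 ≤ -6
  C2: -y1 - 2y2 - y4 - 4y5 ≤ -1
  y1, y2, y3, y4, y5 ≥ 0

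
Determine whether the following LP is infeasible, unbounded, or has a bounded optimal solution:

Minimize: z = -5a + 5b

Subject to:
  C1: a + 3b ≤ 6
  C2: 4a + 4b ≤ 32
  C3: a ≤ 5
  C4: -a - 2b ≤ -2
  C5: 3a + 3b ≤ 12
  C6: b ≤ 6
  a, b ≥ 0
The point (4, 0) satisfies every constraint, so the LP is feasible; the constraints give a ≤ 5 and b ≤ 6, which with a, b ≥ 0 keep the feasible region inside a bounded box. A feasible, bounded LP attains a finite optimum at a vertex.

Evaluating z = -5a + 5b at each vertex:
  (2, 0): z = -10
  (4, 0): z = -20
  (3, 1): z = -10
  (0, 2): z = 10
  (0, 1): z = 5

The LP has an optimal solution: (4, 0) with z = -20.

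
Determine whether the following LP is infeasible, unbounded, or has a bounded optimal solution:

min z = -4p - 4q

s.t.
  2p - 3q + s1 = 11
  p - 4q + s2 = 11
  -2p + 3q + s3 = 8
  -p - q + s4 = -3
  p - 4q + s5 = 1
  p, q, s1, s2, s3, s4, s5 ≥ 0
Feasible point: (1, 2) satisfies every constraint, so the LP is feasible.
Direction d = (3, 2): for each constraint row a, a·d ≤ 0 —
  (2)(3) + (-3)(2) = 0 ≤ 0
  (1)(3) + (-4)(2) = -5 ≤ 0
  (-2)(3) + (3)(2) = 0 ≤ 0
  (-1)(3) + (-1)(2) = -5 ≤ 0
  (1)(3) + (-4)(2) = -5 ≤ 0
and d ≥ 0, so (1, 2) + t·d stays feasible for every t ≥ 0. Along this ray z = -4p - 4q changes by -20 per unit t, so z → −∞.

The LP is unbounded; z can be made arbitrarily small.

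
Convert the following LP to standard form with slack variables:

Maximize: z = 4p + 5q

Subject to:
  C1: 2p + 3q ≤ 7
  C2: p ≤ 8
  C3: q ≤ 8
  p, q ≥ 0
max z = 4p + 5q

s.t.
  2p + 3q + s1 = 7
  p + s2 = 8
  q + s3 = 8
  p, q, s1, s2, s3 ≥ 0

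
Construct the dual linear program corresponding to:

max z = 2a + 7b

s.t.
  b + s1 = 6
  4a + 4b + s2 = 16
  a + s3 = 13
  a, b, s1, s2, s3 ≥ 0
Minimize: z = 6y1 + 16y2 + 13y3

Subject to:
  C1: -4y2 - y3 ≤ -2
  C2: -y1 - 4y2 ≤ -7
  y1, y2, y3 ≥ 0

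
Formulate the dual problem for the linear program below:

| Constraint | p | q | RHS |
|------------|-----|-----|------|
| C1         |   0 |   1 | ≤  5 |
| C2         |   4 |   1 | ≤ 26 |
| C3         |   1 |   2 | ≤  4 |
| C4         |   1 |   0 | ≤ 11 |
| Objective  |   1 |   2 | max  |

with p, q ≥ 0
Minimize: z = 5y1 + 26y2 + 4y3 + 11y4

Subject to:
  C1: -4y2 - y3 - y4 ≤ -1
  C2: -y1 - y2 - 2y3 ≤ -2
  y1, y2, y3, y4 ≥ 0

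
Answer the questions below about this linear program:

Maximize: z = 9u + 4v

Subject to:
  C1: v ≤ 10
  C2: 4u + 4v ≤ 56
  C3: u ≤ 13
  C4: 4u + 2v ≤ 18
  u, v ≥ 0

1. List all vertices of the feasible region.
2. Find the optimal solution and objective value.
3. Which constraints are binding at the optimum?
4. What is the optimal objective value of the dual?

1. (0, 0), (4.5, 0), (0, 9)
2. u = 4.5, v = 0, z = 40.5
3. C4, v ≥ 0
4. 40.5 (by strong duality, equal to the primal optimum)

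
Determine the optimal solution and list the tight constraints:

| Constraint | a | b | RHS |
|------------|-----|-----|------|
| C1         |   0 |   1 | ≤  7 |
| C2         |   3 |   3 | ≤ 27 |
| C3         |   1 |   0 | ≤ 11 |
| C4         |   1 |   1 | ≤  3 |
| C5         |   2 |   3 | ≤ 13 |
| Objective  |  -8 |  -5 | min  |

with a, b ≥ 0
Optimal: a = 3, b = 0
Slack at optimum:
  C1: slack = 7
  C2: slack = 18
  C3: slack = 8
  C4: slack = 0 (binding)
  C5: slack = 7
  a ≥ 0: a = 3
  b ≥ 0: b = 0 (binding)
Binding constraints: C4, b ≥ 0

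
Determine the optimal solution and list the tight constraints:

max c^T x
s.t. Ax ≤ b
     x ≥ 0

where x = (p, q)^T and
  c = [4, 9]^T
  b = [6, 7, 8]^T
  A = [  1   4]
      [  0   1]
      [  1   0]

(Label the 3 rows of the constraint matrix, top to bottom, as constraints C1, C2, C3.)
Optimal: p = 6, q = 0
Binding: C1, q ≥ 0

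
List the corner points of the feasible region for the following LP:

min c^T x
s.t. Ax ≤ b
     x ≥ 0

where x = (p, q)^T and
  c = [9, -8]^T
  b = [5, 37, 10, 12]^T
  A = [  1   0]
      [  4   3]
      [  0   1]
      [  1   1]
Each vertex is the intersection of two constraint boundaries that also satisfies all remaining constraints:
  p = 0 and q = 0 → (0, 0)
  p = 5 and q = 0 → (5, 0)
  p = 5 and 4p + 3q = 37 → (5, 5.667)
  4p + 3q = 37 and q = 10 → (1.75, 10)
  q = 10 and p = 0 → (0, 10)

Vertices: (0, 0), (5, 0), (5, 5.667), (1.75, 10), (0, 10)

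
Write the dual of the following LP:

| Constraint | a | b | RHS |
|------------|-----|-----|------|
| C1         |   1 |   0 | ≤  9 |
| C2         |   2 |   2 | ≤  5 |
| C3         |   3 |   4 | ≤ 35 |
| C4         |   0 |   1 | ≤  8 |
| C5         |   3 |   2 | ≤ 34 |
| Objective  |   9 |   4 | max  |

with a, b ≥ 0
Minimize: z = 9y1 + 5y2 + 35y3 + 8y4 + 34y5

Subject to:
  C1: -y1 - 2y2 - 3y3 - 3y5 ≤ -9
  C2: -2y2 - 4y3 - y4 - 2y5 ≤ -4
  y1, y2, y3, y4, y5 ≥ 0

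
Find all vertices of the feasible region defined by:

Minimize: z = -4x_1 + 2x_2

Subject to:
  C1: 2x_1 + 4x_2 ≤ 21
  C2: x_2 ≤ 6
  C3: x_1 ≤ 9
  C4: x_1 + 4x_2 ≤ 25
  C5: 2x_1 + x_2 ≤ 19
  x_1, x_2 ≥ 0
Each vertex is the intersection of two constraint boundaries that also satisfies all remaining constraints:
  x_1 = 0 and x_2 = 0 → (0, 0)
  x_1 = 9 and x_2 = 0 → (9, 0)
  2x_1 + 4x_2 = 21 and x_1 = 9 → (9, 0.75)
  2x_1 + 4x_2 = 21 and x_1 = 0 → (0, 5.25)

Vertices: (0, 0), (9, 0), (9, 0.75), (0, 5.25)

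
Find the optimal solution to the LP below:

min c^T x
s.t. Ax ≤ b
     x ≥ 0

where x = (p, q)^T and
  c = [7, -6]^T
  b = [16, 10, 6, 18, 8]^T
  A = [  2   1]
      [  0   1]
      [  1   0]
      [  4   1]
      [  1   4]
p = 0, q = 2, z = -12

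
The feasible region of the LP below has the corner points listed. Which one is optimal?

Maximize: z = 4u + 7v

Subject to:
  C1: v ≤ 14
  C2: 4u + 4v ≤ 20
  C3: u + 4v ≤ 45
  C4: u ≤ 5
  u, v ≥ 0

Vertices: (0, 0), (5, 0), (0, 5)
(0, 5) with z = 35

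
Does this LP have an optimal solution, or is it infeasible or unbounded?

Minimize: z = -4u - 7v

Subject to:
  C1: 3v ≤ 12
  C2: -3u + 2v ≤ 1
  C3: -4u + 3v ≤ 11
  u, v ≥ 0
Feasible point: (0, 0) satisfies every constraint, so the LP is feasible.
Direction d = (1, 0): for each constraint row a, a·d ≤ 0 —
  (0)(1) + (3)(0) = 0 ≤ 0
  (-3)(1) + (2)(0) = -3 ≤ 0
  (-4)(1) + (3)(0) = -4 ≤ 0
and d ≥ 0, so (0, 0) + t·d stays feasible for every t ≥ 0. Along this ray z = -4u - 7v changes by -4 per unit t, so z → −∞.

The LP is unbounded; z can be made arbitrarily small.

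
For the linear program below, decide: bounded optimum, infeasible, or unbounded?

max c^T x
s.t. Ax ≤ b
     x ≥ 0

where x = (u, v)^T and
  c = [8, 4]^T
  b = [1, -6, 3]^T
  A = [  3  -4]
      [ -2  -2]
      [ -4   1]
Feasible point: (0, 3) satisfies every constraint, so the LP is feasible.
Direction d = (1, 1): for each constraint row a, a·d ≤ 0 —
  (3)(1) + (-4)(1) = -1 ≤ 0
  (-2)(1) + (-2)(1) = -4 ≤ 0
  (-4)(1) + (1)(1) = -3 ≤ 0
and d ≥ 0, so (0, 3) + t·d stays feasible for every t ≥ 0. Along this ray z = 8u + 4v changes by 12 per unit t, so z → +∞.

Unbounded: there is a feasible ray along which z → +∞.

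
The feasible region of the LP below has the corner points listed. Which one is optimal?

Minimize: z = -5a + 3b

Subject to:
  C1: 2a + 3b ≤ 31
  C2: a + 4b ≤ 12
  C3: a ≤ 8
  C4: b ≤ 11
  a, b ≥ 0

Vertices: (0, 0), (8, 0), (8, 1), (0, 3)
Evaluating z = -5a + 3b at each vertex:
  (0, 0): z = 0
  (8, 0): z = -40
  (8, 1): z = -37
  (0, 3): z = 9

The smallest value is z = -40, attained at (8, 0).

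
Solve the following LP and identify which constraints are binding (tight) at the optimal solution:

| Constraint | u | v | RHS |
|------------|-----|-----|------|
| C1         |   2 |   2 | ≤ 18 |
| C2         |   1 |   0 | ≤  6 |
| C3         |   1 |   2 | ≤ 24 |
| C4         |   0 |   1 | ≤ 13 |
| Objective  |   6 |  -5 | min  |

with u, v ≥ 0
Optimal: u = 0, v = 9
Binding: C1, u ≥ 0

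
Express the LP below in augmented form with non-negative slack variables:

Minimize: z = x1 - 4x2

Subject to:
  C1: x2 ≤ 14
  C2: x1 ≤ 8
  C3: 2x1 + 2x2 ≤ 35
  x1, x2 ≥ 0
min z = x1 - 4x2

s.t.
  x2 + s1 = 14
  x1 + s2 = 8
  2x1 + 2x2 + s3 = 35
  x1, x2, s1, s2, s3 ≥ 0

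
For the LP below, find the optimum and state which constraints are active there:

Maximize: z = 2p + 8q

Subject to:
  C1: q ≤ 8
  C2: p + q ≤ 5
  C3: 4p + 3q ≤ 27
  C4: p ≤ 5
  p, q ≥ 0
Optimal: p = 0, q = 5
Binding: C2, p ≥ 0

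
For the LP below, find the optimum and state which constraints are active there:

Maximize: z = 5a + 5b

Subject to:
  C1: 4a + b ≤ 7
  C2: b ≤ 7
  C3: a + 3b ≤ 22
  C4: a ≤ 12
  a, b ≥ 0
Optimal: a = 0, b = 7
Binding: C1, C2, a ≥ 0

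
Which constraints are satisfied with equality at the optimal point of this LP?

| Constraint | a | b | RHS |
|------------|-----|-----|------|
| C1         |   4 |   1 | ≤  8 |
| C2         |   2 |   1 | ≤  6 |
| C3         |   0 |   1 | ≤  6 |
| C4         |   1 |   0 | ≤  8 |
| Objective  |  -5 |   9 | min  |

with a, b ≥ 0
Optimal: a = 2, b = 0
Slack at optimum:
  C1: slack = 0 (binding)
  C2: slack = 2
  C3: slack = 6
  C4: slack = 6
  a ≥ 0: a = 2
  b ≥ 0: b = 0 (binding)
Binding constraints: C1, b ≥ 0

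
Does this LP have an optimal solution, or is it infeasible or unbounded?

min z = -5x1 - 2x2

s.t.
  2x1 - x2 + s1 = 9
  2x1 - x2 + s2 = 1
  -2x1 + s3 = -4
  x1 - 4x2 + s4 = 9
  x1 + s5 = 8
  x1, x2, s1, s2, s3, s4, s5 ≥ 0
Feasible point: (2, 3) satisfies every constraint, so the LP is feasible.
Direction d = (0, 1): for each constraint row a, a·d ≤ 0 —
  (2)(0) + (-1)(1) = -1 ≤ 0
  (2)(0) + (-1)(1) = -1 ≤ 0
  (-2)(0) + (0)(1) = 0 ≤ 0
  (1)(0) + (-4)(1) = -4 ≤ 0
  (1)(0) + (0)(1) = 0 ≤ 0
and d ≥ 0, so (2, 3) + t·d stays feasible for every t ≥ 0. Along this ray z = -5x1 - 2x2 changes by -2 per unit t, so z → −∞.

Unbounded: there is a feasible ray along which z → −∞.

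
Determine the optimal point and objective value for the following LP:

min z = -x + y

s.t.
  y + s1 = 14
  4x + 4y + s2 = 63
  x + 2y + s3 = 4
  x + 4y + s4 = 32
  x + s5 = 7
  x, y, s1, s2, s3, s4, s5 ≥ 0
Each vertex is the intersection of two constraint boundaries that also satisfies all remaining constraints:
  x = 0 and y = 0 → (0, 0)
  x + 2y = 4 and y = 0 → (4, 0)
  x + 2y = 4 and x = 0 → (0, 2)

Evaluating z = -x + y at each vertex:
  (0, 0): z = 0
  (4, 0): z = -4
  (0, 2): z = 2

The minimum is at (4, 0) with z = -4.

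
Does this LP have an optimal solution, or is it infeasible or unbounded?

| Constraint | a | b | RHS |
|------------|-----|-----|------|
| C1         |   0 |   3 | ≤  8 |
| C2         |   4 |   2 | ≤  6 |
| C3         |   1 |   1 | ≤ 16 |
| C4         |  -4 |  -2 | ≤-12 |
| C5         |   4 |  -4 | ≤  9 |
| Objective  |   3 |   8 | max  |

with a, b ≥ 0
C2 requires 4a + 2b ≤ 6, while C4 (-4a - 2b ≤ -12) is equivalent to 4a + 2b ≥ 12. Together they would need 12 ≤ 4a + 2b ≤ 6, which is impossible since 12 > 6. No point satisfies all constraints.

Infeasible — the constraint set is empty.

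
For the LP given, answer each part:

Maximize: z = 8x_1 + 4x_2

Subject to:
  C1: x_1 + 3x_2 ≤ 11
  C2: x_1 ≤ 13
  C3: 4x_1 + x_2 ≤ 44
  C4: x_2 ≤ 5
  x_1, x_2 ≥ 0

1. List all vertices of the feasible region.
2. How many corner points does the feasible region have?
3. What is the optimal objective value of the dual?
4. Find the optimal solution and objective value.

1. (0, 0), (11, 0), (0, 3.667)
2. 3
3. 88 (by strong duality, equal to the primal optimum)
4. x_1 = 11, x_2 = 0, z = 88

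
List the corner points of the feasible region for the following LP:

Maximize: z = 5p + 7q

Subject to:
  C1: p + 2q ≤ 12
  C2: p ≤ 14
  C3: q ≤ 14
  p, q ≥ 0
Each vertex is the intersection of two constraint boundaries that also satisfies all remaining constraints:
  p = 0 and q = 0 → (0, 0)
  p + 2q = 12 and q = 0 → (12, 0)
  p + 2q = 12 and p = 0 → (0, 6)

Vertices: (0, 0), (12, 0), (0, 6)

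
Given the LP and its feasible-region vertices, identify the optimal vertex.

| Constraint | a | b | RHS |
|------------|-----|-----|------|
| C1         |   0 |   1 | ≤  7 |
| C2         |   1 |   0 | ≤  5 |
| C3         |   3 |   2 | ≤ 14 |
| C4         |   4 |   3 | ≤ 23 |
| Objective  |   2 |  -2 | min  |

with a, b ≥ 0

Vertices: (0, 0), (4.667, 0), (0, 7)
(0, 7) with z = -14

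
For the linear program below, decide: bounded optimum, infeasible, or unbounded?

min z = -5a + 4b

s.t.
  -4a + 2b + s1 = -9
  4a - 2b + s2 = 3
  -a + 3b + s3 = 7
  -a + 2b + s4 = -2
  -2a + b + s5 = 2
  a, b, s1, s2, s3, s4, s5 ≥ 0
The row 4a - 2b + s2 = 3 with s2 ≥ 0 requires 4a - 2b ≤ 3, while the row -4a + 2b + s1 = -9 with s1 ≥ 0 is equivalent to 4a - 2b ≥ 9. Together they would need 9 ≤ 4a - 2b ≤ 3, which is impossible since 9 > 3. No point satisfies all constraints.

Infeasible: no point satisfies all constraints simultaneously.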